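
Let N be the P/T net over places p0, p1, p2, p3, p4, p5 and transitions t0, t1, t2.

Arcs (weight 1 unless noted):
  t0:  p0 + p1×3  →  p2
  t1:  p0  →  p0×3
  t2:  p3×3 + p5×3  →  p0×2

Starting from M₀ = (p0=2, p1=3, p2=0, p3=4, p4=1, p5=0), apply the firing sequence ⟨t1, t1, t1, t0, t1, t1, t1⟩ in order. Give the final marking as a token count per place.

(p0=13, p1=0, p2=1, p3=4, p4=1, p5=0)

step 1: fire t1:  (p0=2, p1=3, p2=0, p3=4, p4=1, p5=0) → (p0=4, p1=3, p2=0, p3=4, p4=1, p5=0)
step 2: fire t1:  (p0=4, p1=3, p2=0, p3=4, p4=1, p5=0) → (p0=6, p1=3, p2=0, p3=4, p4=1, p5=0)
step 3: fire t1:  (p0=6, p1=3, p2=0, p3=4, p4=1, p5=0) → (p0=8, p1=3, p2=0, p3=4, p4=1, p5=0)
step 4: fire t0:  (p0=8, p1=3, p2=0, p3=4, p4=1, p5=0) → (p0=7, p1=0, p2=1, p3=4, p4=1, p5=0)
step 5: fire t1:  (p0=7, p1=0, p2=1, p3=4, p4=1, p5=0) → (p0=9, p1=0, p2=1, p3=4, p4=1, p5=0)
step 6: fire t1:  (p0=9, p1=0, p2=1, p3=4, p4=1, p5=0) → (p0=11, p1=0, p2=1, p3=4, p4=1, p5=0)
step 7: fire t1:  (p0=11, p1=0, p2=1, p3=4, p4=1, p5=0) → (p0=13, p1=0, p2=1, p3=4, p4=1, p5=0)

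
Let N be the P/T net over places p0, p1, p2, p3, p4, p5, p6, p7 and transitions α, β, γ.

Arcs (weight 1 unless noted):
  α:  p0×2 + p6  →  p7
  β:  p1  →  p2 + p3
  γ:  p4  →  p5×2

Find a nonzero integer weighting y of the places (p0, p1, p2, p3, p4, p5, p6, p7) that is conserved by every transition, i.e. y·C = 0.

Incidence matrix C (rows=places, cols=transitions):
        α    β    γ
   p0  -2    0    0
   p1   0   -1    0
   p2   0    1    0
   p3   0    1    0
   p4   0    0   -1
   p5   0    0    2
   p6  -1    0    0
   p7   1    0    0

Candidate y = [0, 1, 1, 0, 0, 0, 0, 0]; check y·C column-wise:
  col α: 0·-2 + 1·0 + 1·0 + 0·-1 + 0·1 = 0
  col β: 1·-1 + 1·1 + 0·1 = 0
  col γ: 1·0 + 1·0 + 0·-1 + 0·2 = 0

y = (p0:0, p1:1, p2:1, p3:0, p4:0, p5:0, p6:0, p7:0)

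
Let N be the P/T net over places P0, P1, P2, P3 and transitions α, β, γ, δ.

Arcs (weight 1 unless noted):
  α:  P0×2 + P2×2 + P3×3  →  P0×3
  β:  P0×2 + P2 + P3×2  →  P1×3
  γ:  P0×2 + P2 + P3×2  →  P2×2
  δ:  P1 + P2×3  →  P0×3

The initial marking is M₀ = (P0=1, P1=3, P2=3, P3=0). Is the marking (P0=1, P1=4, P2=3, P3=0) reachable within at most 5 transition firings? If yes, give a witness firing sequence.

depth 0: 1 marking
depth 1: 2 markings reached so far
depth 2: 2 markings reached so far
(frontier empty at depth 2; search complete)
target is not among the 2 markings reachable within 5 steps

NO — not reachable within 5 firings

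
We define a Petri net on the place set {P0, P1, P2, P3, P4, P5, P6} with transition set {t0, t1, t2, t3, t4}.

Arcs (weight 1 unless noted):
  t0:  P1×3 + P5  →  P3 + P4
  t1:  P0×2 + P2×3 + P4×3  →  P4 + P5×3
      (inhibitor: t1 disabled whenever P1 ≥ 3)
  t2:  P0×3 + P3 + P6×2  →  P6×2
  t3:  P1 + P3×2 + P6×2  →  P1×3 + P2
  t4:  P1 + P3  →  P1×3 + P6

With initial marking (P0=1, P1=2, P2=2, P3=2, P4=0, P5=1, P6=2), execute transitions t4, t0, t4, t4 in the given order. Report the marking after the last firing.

(P0=1, P1=5, P2=2, P3=0, P4=1, P5=0, P6=5)

step 1: fire t4:  (P0=1, P1=2, P2=2, P3=2, P4=0, P5=1, P6=2) → (P0=1, P1=4, P2=2, P3=1, P4=0, P5=1, P6=3)
step 2: fire t0:  (P0=1, P1=4, P2=2, P3=1, P4=0, P5=1, P6=3) → (P0=1, P1=1, P2=2, P3=2, P4=1, P5=0, P6=3)
step 3: fire t4:  (P0=1, P1=1, P2=2, P3=2, P4=1, P5=0, P6=3) → (P0=1, P1=3, P2=2, P3=1, P4=1, P5=0, P6=4)
step 4: fire t4:  (P0=1, P1=3, P2=2, P3=1, P4=1, P5=0, P6=4) → (P0=1, P1=5, P2=2, P3=0, P4=1, P5=0, P6=5)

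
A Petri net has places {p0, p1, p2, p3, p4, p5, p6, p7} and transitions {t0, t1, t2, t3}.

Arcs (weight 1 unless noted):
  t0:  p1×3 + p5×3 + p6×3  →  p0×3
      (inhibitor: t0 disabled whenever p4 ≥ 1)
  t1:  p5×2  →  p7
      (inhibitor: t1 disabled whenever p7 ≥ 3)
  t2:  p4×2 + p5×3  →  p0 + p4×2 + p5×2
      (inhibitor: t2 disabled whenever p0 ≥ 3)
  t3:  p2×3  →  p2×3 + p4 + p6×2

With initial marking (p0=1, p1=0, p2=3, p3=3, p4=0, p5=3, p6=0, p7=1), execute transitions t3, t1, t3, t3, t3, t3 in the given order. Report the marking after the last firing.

(p0=1, p1=0, p2=3, p3=3, p4=5, p5=1, p6=10, p7=2)

step 1: fire t3:  (p0=1, p1=0, p2=3, p3=3, p4=0, p5=3, p6=0, p7=1) → (p0=1, p1=0, p2=3, p3=3, p4=1, p5=3, p6=2, p7=1)
step 2: fire t1:  (p0=1, p1=0, p2=3, p3=3, p4=1, p5=3, p6=2, p7=1) → (p0=1, p1=0, p2=3, p3=3, p4=1, p5=1, p6=2, p7=2)
step 3: fire t3:  (p0=1, p1=0, p2=3, p3=3, p4=1, p5=1, p6=2, p7=2) → (p0=1, p1=0, p2=3, p3=3, p4=2, p5=1, p6=4, p7=2)
step 4: fire t3:  (p0=1, p1=0, p2=3, p3=3, p4=2, p5=1, p6=4, p7=2) → (p0=1, p1=0, p2=3, p3=3, p4=3, p5=1, p6=6, p7=2)
step 5: fire t3:  (p0=1, p1=0, p2=3, p3=3, p4=3, p5=1, p6=6, p7=2) → (p0=1, p1=0, p2=3, p3=3, p4=4, p5=1, p6=8, p7=2)
step 6: fire t3:  (p0=1, p1=0, p2=3, p3=3, p4=4, p5=1, p6=8, p7=2) → (p0=1, p1=0, p2=3, p3=3, p4=5, p5=1, p6=10, p7=2)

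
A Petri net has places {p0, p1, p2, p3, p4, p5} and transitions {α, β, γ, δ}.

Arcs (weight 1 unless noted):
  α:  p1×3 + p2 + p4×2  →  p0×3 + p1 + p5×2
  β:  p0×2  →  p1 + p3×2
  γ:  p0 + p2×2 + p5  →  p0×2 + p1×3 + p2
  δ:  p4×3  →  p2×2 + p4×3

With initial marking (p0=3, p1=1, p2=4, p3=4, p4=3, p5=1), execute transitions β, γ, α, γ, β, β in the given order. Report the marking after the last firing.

(p0=2, p1=8, p2=1, p3=10, p4=1, p5=1)

step 1: fire β:  (p0=3, p1=1, p2=4, p3=4, p4=3, p5=1) → (p0=1, p1=2, p2=4, p3=6, p4=3, p5=1)
step 2: fire γ:  (p0=1, p1=2, p2=4, p3=6, p4=3, p5=1) → (p0=2, p1=5, p2=3, p3=6, p4=3, p5=0)
step 3: fire α:  (p0=2, p1=5, p2=3, p3=6, p4=3, p5=0) → (p0=5, p1=3, p2=2, p3=6, p4=1, p5=2)
step 4: fire γ:  (p0=5, p1=3, p2=2, p3=6, p4=1, p5=2) → (p0=6, p1=6, p2=1, p3=6, p4=1, p5=1)
step 5: fire β:  (p0=6, p1=6, p2=1, p3=6, p4=1, p5=1) → (p0=4, p1=7, p2=1, p3=8, p4=1, p5=1)
step 6: fire β:  (p0=4, p1=7, p2=1, p3=8, p4=1, p5=1) → (p0=2, p1=8, p2=1, p3=10, p4=1, p5=1)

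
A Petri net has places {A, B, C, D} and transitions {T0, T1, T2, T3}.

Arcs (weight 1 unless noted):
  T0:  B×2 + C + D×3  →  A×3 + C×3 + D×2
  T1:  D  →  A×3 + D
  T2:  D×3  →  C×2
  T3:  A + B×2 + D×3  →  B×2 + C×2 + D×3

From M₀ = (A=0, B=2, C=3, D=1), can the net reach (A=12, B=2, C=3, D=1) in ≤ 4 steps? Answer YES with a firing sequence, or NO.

step 1: fire T1:  (A=0, B=2, C=3, D=1) → (A=3, B=2, C=3, D=1)
step 2: fire T1:  (A=3, B=2, C=3, D=1) → (A=6, B=2, C=3, D=1)
step 3: fire T1:  (A=6, B=2, C=3, D=1) → (A=9, B=2, C=3, D=1)
step 4: fire T1:  (A=9, B=2, C=3, D=1) → (A=12, B=2, C=3, D=1)

YES — reachable via ⟨T1, T1, T1, T1⟩ (4 firings)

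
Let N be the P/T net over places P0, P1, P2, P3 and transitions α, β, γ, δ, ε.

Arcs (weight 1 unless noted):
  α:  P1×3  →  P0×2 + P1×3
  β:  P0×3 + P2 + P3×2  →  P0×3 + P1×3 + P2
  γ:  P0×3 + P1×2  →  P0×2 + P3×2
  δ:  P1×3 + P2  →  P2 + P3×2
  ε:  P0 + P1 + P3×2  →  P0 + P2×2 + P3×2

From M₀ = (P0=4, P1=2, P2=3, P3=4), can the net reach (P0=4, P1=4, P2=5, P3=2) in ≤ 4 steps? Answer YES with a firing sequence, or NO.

step 1: fire β:  (P0=4, P1=2, P2=3, P3=4) → (P0=4, P1=5, P2=3, P3=2)
step 2: fire ε:  (P0=4, P1=5, P2=3, P3=2) → (P0=4, P1=4, P2=5, P3=2)

YES — reachable via ⟨β, ε⟩ (2 firings)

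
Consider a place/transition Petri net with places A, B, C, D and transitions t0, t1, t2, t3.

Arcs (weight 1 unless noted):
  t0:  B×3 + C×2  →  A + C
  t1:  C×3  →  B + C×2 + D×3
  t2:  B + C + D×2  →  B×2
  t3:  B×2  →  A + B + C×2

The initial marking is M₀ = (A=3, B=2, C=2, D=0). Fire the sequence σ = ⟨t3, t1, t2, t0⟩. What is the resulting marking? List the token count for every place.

step 1: fire t3:  (A=3, B=2, C=2, D=0) → (A=4, B=1, C=4, D=0)
step 2: fire t1:  (A=4, B=1, C=4, D=0) → (A=4, B=2, C=3, D=3)
step 3: fire t2:  (A=4, B=2, C=3, D=3) → (A=4, B=3, C=2, D=1)
step 4: fire t0:  (A=4, B=3, C=2, D=1) → (A=5, B=0, C=1, D=1)

(A=5, B=0, C=1, D=1)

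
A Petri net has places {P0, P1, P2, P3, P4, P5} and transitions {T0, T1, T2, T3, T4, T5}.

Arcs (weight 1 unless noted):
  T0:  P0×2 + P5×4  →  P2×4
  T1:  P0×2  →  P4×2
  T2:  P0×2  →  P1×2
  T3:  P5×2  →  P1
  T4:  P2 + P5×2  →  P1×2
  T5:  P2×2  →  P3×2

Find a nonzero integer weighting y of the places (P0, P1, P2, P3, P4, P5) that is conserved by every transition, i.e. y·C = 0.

y = (P0:2, P1:2, P2:2, P3:2, P4:2, P5:1)

Incidence matrix C (rows=places, cols=transitions):
       T0   T1   T2   T3   T4   T5
   P0  -2   -2   -2    0    0    0
   P1   0    0    2    1    2    0
   P2   4    0    0    0   -1   -2
   P3   0    0    0    0    0    2
   P4   0    2    0    0    0    0
   P5  -4    0    0   -2   -2    0

Candidate y = [2, 2, 2, 2, 2, 1]; check y·C column-wise:
  col T0: 2·-2 + 2·0 + 2·4 + 2·0 + 2·0 + 1·-4 = 0
  col T1: 2·-2 + 2·0 + 2·0 + 2·0 + 2·2 + 1·0 = 0
  col T2: 2·-2 + 2·2 + 2·0 + 2·0 + 2·0 + 1·0 = 0
  col T3: 2·0 + 2·1 + 2·0 + 2·0 + 2·0 + 1·-2 = 0
  col T4: 2·0 + 2·2 + 2·-1 + 2·0 + 2·0 + 1·-2 = 0
  col T5: 2·0 + 2·0 + 2·-2 + 2·2 + 2·0 + 1·0 = 0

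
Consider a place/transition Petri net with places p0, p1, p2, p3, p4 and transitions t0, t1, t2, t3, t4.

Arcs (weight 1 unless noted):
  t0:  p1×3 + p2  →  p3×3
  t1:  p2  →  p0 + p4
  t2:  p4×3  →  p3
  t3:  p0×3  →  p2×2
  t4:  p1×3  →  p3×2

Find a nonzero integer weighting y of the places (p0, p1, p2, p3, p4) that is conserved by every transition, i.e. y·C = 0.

Incidence matrix C (rows=places, cols=transitions):
       t0   t1   t2   t3   t4
   p0   0    1    0   -3    0
   p1  -3    0    0    0   -3
   p2  -1   -1    0    2    0
   p3   3    0    1    0    2
   p4   0    1   -3    0    0

Candidate y = [2, 2, 3, 3, 1]; check y·C column-wise:
  col t0: 2·0 + 2·-3 + 3·-1 + 3·3 + 1·0 = 0
  col t1: 2·1 + 2·0 + 3·-1 + 3·0 + 1·1 = 0
  col t2: 2·0 + 2·0 + 3·0 + 3·1 + 1·-3 = 0
  col t3: 2·-3 + 2·0 + 3·2 + 3·0 + 1·0 = 0
  col t4: 2·0 + 2·-3 + 3·0 + 3·2 + 1·0 = 0

y = (p0:2, p1:2, p2:3, p3:3, p4:1)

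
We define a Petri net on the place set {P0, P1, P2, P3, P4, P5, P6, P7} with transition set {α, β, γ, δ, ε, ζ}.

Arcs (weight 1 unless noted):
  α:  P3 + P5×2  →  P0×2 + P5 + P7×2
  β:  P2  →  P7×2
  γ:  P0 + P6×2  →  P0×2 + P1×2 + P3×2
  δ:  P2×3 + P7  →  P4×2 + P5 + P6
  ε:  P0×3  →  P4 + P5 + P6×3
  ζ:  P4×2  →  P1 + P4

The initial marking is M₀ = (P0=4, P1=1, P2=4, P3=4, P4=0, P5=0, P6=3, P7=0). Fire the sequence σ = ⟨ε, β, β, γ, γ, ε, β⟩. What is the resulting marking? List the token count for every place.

step 1: fire ε:  (P0=4, P1=1, P2=4, P3=4, P4=0, P5=0, P6=3, P7=0) → (P0=1, P1=1, P2=4, P3=4, P4=1, P5=1, P6=6, P7=0)
step 2: fire β:  (P0=1, P1=1, P2=4, P3=4, P4=1, P5=1, P6=6, P7=0) → (P0=1, P1=1, P2=3, P3=4, P4=1, P5=1, P6=6, P7=2)
step 3: fire β:  (P0=1, P1=1, P2=3, P3=4, P4=1, P5=1, P6=6, P7=2) → (P0=1, P1=1, P2=2, P3=4, P4=1, P5=1, P6=6, P7=4)
step 4: fire γ:  (P0=1, P1=1, P2=2, P3=4, P4=1, P5=1, P6=6, P7=4) → (P0=2, P1=3, P2=2, P3=6, P4=1, P5=1, P6=4, P7=4)
step 5: fire γ:  (P0=2, P1=3, P2=2, P3=6, P4=1, P5=1, P6=4, P7=4) → (P0=3, P1=5, P2=2, P3=8, P4=1, P5=1, P6=2, P7=4)
step 6: fire ε:  (P0=3, P1=5, P2=2, P3=8, P4=1, P5=1, P6=2, P7=4) → (P0=0, P1=5, P2=2, P3=8, P4=2, P5=2, P6=5, P7=4)
step 7: fire β:  (P0=0, P1=5, P2=2, P3=8, P4=2, P5=2, P6=5, P7=4) → (P0=0, P1=5, P2=1, P3=8, P4=2, P5=2, P6=5, P7=6)

(P0=0, P1=5, P2=1, P3=8, P4=2, P5=2, P6=5, P7=6)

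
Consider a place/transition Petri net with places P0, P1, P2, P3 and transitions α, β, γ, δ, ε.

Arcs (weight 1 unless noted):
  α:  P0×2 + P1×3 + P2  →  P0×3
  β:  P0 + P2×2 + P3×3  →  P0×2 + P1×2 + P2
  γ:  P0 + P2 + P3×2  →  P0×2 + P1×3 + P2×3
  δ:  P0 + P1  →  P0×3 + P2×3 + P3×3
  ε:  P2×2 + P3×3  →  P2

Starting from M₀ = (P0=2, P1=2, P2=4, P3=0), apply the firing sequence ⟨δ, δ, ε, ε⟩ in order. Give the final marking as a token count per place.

step 1: fire δ:  (P0=2, P1=2, P2=4, P3=0) → (P0=4, P1=1, P2=7, P3=3)
step 2: fire δ:  (P0=4, P1=1, P2=7, P3=3) → (P0=6, P1=0, P2=10, P3=6)
step 3: fire ε:  (P0=6, P1=0, P2=10, P3=6) → (P0=6, P1=0, P2=9, P3=3)
step 4: fire ε:  (P0=6, P1=0, P2=9, P3=3) → (P0=6, P1=0, P2=8, P3=0)

(P0=6, P1=0, P2=8, P3=0)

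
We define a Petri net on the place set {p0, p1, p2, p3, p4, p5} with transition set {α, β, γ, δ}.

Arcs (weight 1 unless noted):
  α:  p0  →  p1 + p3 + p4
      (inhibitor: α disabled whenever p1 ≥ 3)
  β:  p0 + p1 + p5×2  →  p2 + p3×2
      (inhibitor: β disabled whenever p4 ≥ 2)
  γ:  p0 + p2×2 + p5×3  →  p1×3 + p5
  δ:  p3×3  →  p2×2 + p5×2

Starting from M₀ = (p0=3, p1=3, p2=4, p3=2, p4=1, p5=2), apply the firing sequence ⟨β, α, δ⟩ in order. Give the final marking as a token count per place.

(p0=1, p1=3, p2=7, p3=2, p4=2, p5=2)

step 1: fire β:  (p0=3, p1=3, p2=4, p3=2, p4=1, p5=2) → (p0=2, p1=2, p2=5, p3=4, p4=1, p5=0)
step 2: fire α:  (p0=2, p1=2, p2=5, p3=4, p4=1, p5=0) → (p0=1, p1=3, p2=5, p3=5, p4=2, p5=0)
step 3: fire δ:  (p0=1, p1=3, p2=5, p3=5, p4=2, p5=0) → (p0=1, p1=3, p2=7, p3=2, p4=2, p5=2)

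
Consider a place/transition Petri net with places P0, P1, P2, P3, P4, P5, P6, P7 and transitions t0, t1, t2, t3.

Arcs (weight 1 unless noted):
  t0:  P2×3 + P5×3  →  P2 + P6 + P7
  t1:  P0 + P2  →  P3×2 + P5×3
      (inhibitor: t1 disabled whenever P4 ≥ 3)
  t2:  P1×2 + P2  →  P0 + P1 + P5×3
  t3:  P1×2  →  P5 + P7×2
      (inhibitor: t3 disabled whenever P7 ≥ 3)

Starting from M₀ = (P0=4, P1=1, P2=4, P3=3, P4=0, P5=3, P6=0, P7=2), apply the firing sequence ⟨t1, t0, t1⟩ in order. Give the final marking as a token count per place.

(P0=2, P1=1, P2=0, P3=7, P4=0, P5=6, P6=1, P7=3)

step 1: fire t1:  (P0=4, P1=1, P2=4, P3=3, P4=0, P5=3, P6=0, P7=2) → (P0=3, P1=1, P2=3, P3=5, P4=0, P5=6, P6=0, P7=2)
step 2: fire t0:  (P0=3, P1=1, P2=3, P3=5, P4=0, P5=6, P6=0, P7=2) → (P0=3, P1=1, P2=1, P3=5, P4=0, P5=3, P6=1, P7=3)
step 3: fire t1:  (P0=3, P1=1, P2=1, P3=5, P4=0, P5=3, P6=1, P7=3) → (P0=2, P1=1, P2=0, P3=7, P4=0, P5=6, P6=1, P7=3)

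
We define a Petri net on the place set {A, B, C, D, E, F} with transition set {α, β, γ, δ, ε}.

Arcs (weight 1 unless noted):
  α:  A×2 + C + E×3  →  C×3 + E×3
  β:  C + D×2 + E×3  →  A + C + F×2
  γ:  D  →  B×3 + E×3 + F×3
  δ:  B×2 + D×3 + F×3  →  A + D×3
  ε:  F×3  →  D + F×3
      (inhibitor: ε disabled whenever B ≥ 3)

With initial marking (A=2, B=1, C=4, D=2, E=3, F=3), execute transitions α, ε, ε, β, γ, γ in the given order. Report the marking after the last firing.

step 1: fire α:  (A=2, B=1, C=4, D=2, E=3, F=3) → (A=0, B=1, C=6, D=2, E=3, F=3)
step 2: fire ε:  (A=0, B=1, C=6, D=2, E=3, F=3) → (A=0, B=1, C=6, D=3, E=3, F=3)
step 3: fire ε:  (A=0, B=1, C=6, D=3, E=3, F=3) → (A=0, B=1, C=6, D=4, E=3, F=3)
step 4: fire β:  (A=0, B=1, C=6, D=4, E=3, F=3) → (A=1, B=1, C=6, D=2, E=0, F=5)
step 5: fire γ:  (A=1, B=1, C=6, D=2, E=0, F=5) → (A=1, B=4, C=6, D=1, E=3, F=8)
step 6: fire γ:  (A=1, B=4, C=6, D=1, E=3, F=8) → (A=1, B=7, C=6, D=0, E=6, F=11)

(A=1, B=7, C=6, D=0, E=6, F=11)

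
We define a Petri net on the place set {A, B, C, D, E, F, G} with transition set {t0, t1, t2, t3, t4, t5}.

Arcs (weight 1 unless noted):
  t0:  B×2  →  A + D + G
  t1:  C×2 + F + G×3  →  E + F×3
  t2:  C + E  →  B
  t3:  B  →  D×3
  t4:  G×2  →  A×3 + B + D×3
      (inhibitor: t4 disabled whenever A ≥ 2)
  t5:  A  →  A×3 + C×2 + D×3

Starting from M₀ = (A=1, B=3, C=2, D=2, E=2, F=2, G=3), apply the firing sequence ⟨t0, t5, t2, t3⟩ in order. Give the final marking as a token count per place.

(A=4, B=1, C=3, D=9, E=1, F=2, G=4)

step 1: fire t0:  (A=1, B=3, C=2, D=2, E=2, F=2, G=3) → (A=2, B=1, C=2, D=3, E=2, F=2, G=4)
step 2: fire t5:  (A=2, B=1, C=2, D=3, E=2, F=2, G=4) → (A=4, B=1, C=4, D=6, E=2, F=2, G=4)
step 3: fire t2:  (A=4, B=1, C=4, D=6, E=2, F=2, G=4) → (A=4, B=2, C=3, D=6, E=1, F=2, G=4)
step 4: fire t3:  (A=4, B=2, C=3, D=6, E=1, F=2, G=4) → (A=4, B=1, C=3, D=9, E=1, F=2, G=4)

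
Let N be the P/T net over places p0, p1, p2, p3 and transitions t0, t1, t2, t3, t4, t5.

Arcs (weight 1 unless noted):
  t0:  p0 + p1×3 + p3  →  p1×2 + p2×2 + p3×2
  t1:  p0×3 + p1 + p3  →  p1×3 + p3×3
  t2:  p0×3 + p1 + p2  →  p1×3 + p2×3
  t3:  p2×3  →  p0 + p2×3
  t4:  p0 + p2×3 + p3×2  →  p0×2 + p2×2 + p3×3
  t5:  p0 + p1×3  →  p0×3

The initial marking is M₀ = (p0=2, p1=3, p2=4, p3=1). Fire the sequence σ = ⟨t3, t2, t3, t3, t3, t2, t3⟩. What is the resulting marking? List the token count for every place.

step 1: fire t3:  (p0=2, p1=3, p2=4, p3=1) → (p0=3, p1=3, p2=4, p3=1)
step 2: fire t2:  (p0=3, p1=3, p2=4, p3=1) → (p0=0, p1=5, p2=6, p3=1)
step 3: fire t3:  (p0=0, p1=5, p2=6, p3=1) → (p0=1, p1=5, p2=6, p3=1)
step 4: fire t3:  (p0=1, p1=5, p2=6, p3=1) → (p0=2, p1=5, p2=6, p3=1)
step 5: fire t3:  (p0=2, p1=5, p2=6, p3=1) → (p0=3, p1=5, p2=6, p3=1)
step 6: fire t2:  (p0=3, p1=5, p2=6, p3=1) → (p0=0, p1=7, p2=8, p3=1)
step 7: fire t3:  (p0=0, p1=7, p2=8, p3=1) → (p0=1, p1=7, p2=8, p3=1)

(p0=1, p1=7, p2=8, p3=1)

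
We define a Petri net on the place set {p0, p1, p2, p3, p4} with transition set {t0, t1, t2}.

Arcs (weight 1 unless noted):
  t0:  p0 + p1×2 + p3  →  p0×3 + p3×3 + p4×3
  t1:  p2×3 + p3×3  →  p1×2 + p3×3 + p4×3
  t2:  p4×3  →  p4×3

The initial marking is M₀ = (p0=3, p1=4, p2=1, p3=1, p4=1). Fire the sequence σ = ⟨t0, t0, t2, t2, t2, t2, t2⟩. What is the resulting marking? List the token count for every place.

(p0=7, p1=0, p2=1, p3=5, p4=7)

step 1: fire t0:  (p0=3, p1=4, p2=1, p3=1, p4=1) → (p0=5, p1=2, p2=1, p3=3, p4=4)
step 2: fire t0:  (p0=5, p1=2, p2=1, p3=3, p4=4) → (p0=7, p1=0, p2=1, p3=5, p4=7)
step 3: fire t2:  (p0=7, p1=0, p2=1, p3=5, p4=7) → (p0=7, p1=0, p2=1, p3=5, p4=7)
step 4: fire t2:  (p0=7, p1=0, p2=1, p3=5, p4=7) → (p0=7, p1=0, p2=1, p3=5, p4=7)
step 5: fire t2:  (p0=7, p1=0, p2=1, p3=5, p4=7) → (p0=7, p1=0, p2=1, p3=5, p4=7)
step 6: fire t2:  (p0=7, p1=0, p2=1, p3=5, p4=7) → (p0=7, p1=0, p2=1, p3=5, p4=7)
step 7: fire t2:  (p0=7, p1=0, p2=1, p3=5, p4=7) → (p0=7, p1=0, p2=1, p3=5, p4=7)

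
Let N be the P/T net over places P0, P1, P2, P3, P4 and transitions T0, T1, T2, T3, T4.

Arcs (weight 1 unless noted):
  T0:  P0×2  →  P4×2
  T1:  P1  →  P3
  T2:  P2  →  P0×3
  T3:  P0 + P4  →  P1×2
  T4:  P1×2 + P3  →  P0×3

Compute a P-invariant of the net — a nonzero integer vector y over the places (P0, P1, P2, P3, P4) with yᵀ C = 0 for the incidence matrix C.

y = (P0:1, P1:1, P2:3, P3:1, P4:1)

Incidence matrix C (rows=places, cols=transitions):
       T0   T1   T2   T3   T4
   P0  -2    0    3   -1    3
   P1   0   -1    0    2   -2
   P2   0    0   -1    0    0
   P3   0    1    0    0   -1
   P4   2    0    0   -1    0

Candidate y = [1, 1, 3, 1, 1]; check y·C column-wise:
  col T0: 1·-2 + 1·0 + 3·0 + 1·0 + 1·2 = 0
  col T1: 1·0 + 1·-1 + 3·0 + 1·1 + 1·0 = 0
  col T2: 1·3 + 1·0 + 3·-1 + 1·0 + 1·0 = 0
  col T3: 1·-1 + 1·2 + 3·0 + 1·0 + 1·-1 = 0
  col T4: 1·3 + 1·-2 + 3·0 + 1·-1 + 1·0 = 0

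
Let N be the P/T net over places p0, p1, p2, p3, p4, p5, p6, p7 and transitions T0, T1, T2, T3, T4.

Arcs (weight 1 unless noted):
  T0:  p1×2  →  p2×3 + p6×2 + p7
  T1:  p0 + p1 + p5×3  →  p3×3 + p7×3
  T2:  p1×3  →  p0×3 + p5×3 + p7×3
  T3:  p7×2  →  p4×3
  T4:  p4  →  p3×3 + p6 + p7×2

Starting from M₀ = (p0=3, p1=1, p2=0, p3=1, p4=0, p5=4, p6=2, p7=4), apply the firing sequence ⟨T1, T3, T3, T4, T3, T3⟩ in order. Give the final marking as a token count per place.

step 1: fire T1:  (p0=3, p1=1, p2=0, p3=1, p4=0, p5=4, p6=2, p7=4) → (p0=2, p1=0, p2=0, p3=4, p4=0, p5=1, p6=2, p7=7)
step 2: fire T3:  (p0=2, p1=0, p2=0, p3=4, p4=0, p5=1, p6=2, p7=7) → (p0=2, p1=0, p2=0, p3=4, p4=3, p5=1, p6=2, p7=5)
step 3: fire T3:  (p0=2, p1=0, p2=0, p3=4, p4=3, p5=1, p6=2, p7=5) → (p0=2, p1=0, p2=0, p3=4, p4=6, p5=1, p6=2, p7=3)
step 4: fire T4:  (p0=2, p1=0, p2=0, p3=4, p4=6, p5=1, p6=2, p7=3) → (p0=2, p1=0, p2=0, p3=7, p4=5, p5=1, p6=3, p7=5)
step 5: fire T3:  (p0=2, p1=0, p2=0, p3=7, p4=5, p5=1, p6=3, p7=5) → (p0=2, p1=0, p2=0, p3=7, p4=8, p5=1, p6=3, p7=3)
step 6: fire T3:  (p0=2, p1=0, p2=0, p3=7, p4=8, p5=1, p6=3, p7=3) → (p0=2, p1=0, p2=0, p3=7, p4=11, p5=1, p6=3, p7=1)

(p0=2, p1=0, p2=0, p3=7, p4=11, p5=1, p6=3, p7=1)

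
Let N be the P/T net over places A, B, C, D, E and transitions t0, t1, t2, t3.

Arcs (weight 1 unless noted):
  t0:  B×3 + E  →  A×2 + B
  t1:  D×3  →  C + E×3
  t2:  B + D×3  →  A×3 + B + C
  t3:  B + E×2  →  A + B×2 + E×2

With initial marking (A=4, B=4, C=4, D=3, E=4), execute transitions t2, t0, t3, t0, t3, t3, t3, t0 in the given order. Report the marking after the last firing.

step 1: fire t2:  (A=4, B=4, C=4, D=3, E=4) → (A=7, B=4, C=5, D=0, E=4)
step 2: fire t0:  (A=7, B=4, C=5, D=0, E=4) → (A=9, B=2, C=5, D=0, E=3)
step 3: fire t3:  (A=9, B=2, C=5, D=0, E=3) → (A=10, B=3, C=5, D=0, E=3)
step 4: fire t0:  (A=10, B=3, C=5, D=0, E=3) → (A=12, B=1, C=5, D=0, E=2)
step 5: fire t3:  (A=12, B=1, C=5, D=0, E=2) → (A=13, B=2, C=5, D=0, E=2)
step 6: fire t3:  (A=13, B=2, C=5, D=0, E=2) → (A=14, B=3, C=5, D=0, E=2)
step 7: fire t3:  (A=14, B=3, C=5, D=0, E=2) → (A=15, B=4, C=5, D=0, E=2)
step 8: fire t0:  (A=15, B=4, C=5, D=0, E=2) → (A=17, B=2, C=5, D=0, E=1)

(A=17, B=2, C=5, D=0, E=1)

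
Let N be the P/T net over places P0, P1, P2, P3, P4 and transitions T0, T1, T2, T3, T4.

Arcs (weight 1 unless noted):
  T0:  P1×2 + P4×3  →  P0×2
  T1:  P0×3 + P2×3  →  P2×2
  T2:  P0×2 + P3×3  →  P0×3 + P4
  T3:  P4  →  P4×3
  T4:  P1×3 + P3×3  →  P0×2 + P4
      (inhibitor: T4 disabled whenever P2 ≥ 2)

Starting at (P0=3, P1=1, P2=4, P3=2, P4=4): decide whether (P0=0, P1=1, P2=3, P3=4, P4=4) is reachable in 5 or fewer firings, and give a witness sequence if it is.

NO — not reachable within 5 firings

depth 0: 1 marking
depth 1: 3 markings reached so far
depth 2: 5 markings reached so far
depth 3: 7 markings reached so far
depth 4: 9 markings reached so far
depth 5: 11 markings reached so far
target is not among the 11 markings reachable within 5 steps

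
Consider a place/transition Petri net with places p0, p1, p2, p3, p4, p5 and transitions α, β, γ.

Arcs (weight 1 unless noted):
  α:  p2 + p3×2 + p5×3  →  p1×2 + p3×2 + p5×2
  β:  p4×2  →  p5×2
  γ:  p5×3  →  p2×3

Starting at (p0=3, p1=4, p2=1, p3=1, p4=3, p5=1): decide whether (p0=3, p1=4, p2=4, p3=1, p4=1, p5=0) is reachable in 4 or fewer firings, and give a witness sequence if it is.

YES — reachable via ⟨β, γ⟩ (2 firings)

step 1: fire β:  (p0=3, p1=4, p2=1, p3=1, p4=3, p5=1) → (p0=3, p1=4, p2=1, p3=1, p4=1, p5=3)
step 2: fire γ:  (p0=3, p1=4, p2=1, p3=1, p4=1, p5=3) → (p0=3, p1=4, p2=4, p3=1, p4=1, p5=0)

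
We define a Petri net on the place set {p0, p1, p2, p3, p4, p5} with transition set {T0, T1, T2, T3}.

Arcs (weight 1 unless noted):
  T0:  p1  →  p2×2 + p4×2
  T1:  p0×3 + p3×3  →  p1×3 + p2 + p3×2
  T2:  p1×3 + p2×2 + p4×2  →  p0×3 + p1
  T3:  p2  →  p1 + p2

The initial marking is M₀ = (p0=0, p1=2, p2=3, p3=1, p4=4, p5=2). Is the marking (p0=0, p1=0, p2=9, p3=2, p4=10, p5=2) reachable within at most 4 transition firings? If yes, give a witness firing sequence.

NO — not reachable within 4 firings

depth 0: 1 marking
depth 1: 3 markings reached so far
depth 2: 7 markings reached so far
depth 3: 12 markings reached so far
depth 4: 18 markings reached so far
target is not among the 18 markings reachable within 4 steps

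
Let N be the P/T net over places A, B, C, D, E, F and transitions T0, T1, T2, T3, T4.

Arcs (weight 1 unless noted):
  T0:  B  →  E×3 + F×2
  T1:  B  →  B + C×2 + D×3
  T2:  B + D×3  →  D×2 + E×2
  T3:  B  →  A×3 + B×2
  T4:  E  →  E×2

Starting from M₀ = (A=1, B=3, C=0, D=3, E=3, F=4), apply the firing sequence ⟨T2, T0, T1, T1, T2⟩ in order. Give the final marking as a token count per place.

(A=1, B=0, C=4, D=7, E=10, F=6)

step 1: fire T2:  (A=1, B=3, C=0, D=3, E=3, F=4) → (A=1, B=2, C=0, D=2, E=5, F=4)
step 2: fire T0:  (A=1, B=2, C=0, D=2, E=5, F=4) → (A=1, B=1, C=0, D=2, E=8, F=6)
step 3: fire T1:  (A=1, B=1, C=0, D=2, E=8, F=6) → (A=1, B=1, C=2, D=5, E=8, F=6)
step 4: fire T1:  (A=1, B=1, C=2, D=5, E=8, F=6) → (A=1, B=1, C=4, D=8, E=8, F=6)
step 5: fire T2:  (A=1, B=1, C=4, D=8, E=8, F=6) → (A=1, B=0, C=4, D=7, E=10, F=6)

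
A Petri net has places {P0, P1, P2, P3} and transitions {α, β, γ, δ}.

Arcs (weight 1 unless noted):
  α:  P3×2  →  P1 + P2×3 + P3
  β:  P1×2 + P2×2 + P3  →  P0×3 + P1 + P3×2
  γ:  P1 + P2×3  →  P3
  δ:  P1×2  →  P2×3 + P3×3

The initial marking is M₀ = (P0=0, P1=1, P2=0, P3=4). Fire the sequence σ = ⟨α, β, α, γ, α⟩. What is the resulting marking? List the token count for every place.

step 1: fire α:  (P0=0, P1=1, P2=0, P3=4) → (P0=0, P1=2, P2=3, P3=3)
step 2: fire β:  (P0=0, P1=2, P2=3, P3=3) → (P0=3, P1=1, P2=1, P3=4)
step 3: fire α:  (P0=3, P1=1, P2=1, P3=4) → (P0=3, P1=2, P2=4, P3=3)
step 4: fire γ:  (P0=3, P1=2, P2=4, P3=3) → (P0=3, P1=1, P2=1, P3=4)
step 5: fire α:  (P0=3, P1=1, P2=1, P3=4) → (P0=3, P1=2, P2=4, P3=3)

(P0=3, P1=2, P2=4, P3=3)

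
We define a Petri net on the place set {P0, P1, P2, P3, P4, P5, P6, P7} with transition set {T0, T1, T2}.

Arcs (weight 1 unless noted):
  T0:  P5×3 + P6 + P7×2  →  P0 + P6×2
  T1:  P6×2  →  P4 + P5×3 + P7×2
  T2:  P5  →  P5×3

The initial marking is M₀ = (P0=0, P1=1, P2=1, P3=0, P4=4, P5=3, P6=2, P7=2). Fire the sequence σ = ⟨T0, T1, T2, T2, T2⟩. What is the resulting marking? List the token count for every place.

(P0=1, P1=1, P2=1, P3=0, P4=5, P5=9, P6=1, P7=2)

step 1: fire T0:  (P0=0, P1=1, P2=1, P3=0, P4=4, P5=3, P6=2, P7=2) → (P0=1, P1=1, P2=1, P3=0, P4=4, P5=0, P6=3, P7=0)
step 2: fire T1:  (P0=1, P1=1, P2=1, P3=0, P4=4, P5=0, P6=3, P7=0) → (P0=1, P1=1, P2=1, P3=0, P4=5, P5=3, P6=1, P7=2)
step 3: fire T2:  (P0=1, P1=1, P2=1, P3=0, P4=5, P5=3, P6=1, P7=2) → (P0=1, P1=1, P2=1, P3=0, P4=5, P5=5, P6=1, P7=2)
step 4: fire T2:  (P0=1, P1=1, P2=1, P3=0, P4=5, P5=5, P6=1, P7=2) → (P0=1, P1=1, P2=1, P3=0, P4=5, P5=7, P6=1, P7=2)
step 5: fire T2:  (P0=1, P1=1, P2=1, P3=0, P4=5, P5=7, P6=1, P7=2) → (P0=1, P1=1, P2=1, P3=0, P4=5, P5=9, P6=1, P7=2)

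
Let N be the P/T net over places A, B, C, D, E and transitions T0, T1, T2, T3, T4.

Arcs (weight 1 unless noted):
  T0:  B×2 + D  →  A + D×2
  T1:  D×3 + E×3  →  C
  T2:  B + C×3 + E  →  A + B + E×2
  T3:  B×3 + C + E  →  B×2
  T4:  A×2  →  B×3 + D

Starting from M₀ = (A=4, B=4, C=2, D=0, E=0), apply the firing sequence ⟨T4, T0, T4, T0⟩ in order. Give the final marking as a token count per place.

step 1: fire T4:  (A=4, B=4, C=2, D=0, E=0) → (A=2, B=7, C=2, D=1, E=0)
step 2: fire T0:  (A=2, B=7, C=2, D=1, E=0) → (A=3, B=5, C=2, D=2, E=0)
step 3: fire T4:  (A=3, B=5, C=2, D=2, E=0) → (A=1, B=8, C=2, D=3, E=0)
step 4: fire T0:  (A=1, B=8, C=2, D=3, E=0) → (A=2, B=6, C=2, D=4, E=0)

(A=2, B=6, C=2, D=4, E=0)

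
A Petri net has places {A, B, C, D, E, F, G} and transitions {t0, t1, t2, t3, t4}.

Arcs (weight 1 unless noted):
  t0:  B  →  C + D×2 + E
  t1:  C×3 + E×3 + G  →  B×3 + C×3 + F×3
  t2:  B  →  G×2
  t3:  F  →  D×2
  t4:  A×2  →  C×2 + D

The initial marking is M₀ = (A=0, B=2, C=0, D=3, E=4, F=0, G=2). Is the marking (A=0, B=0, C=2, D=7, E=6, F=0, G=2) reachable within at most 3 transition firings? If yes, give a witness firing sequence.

YES — reachable via ⟨t0, t0⟩ (2 firings)

step 1: fire t0:  (A=0, B=2, C=0, D=3, E=4, F=0, G=2) → (A=0, B=1, C=1, D=5, E=5, F=0, G=2)
step 2: fire t0:  (A=0, B=1, C=1, D=5, E=5, F=0, G=2) → (A=0, B=0, C=2, D=7, E=6, F=0, G=2)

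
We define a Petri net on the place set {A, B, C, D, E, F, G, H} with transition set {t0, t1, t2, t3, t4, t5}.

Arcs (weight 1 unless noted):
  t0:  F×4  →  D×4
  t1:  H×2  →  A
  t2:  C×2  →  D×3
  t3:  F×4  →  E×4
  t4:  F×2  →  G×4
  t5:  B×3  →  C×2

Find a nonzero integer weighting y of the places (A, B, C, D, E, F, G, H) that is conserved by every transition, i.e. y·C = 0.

Incidence matrix C (rows=places, cols=transitions):
       t0   t1   t2   t3   t4   t5
    A   0    1    0    0    0    0
    B   0    0    0    0    0   -3
    C   0    0   -2    0    0    2
    D   4    0    3    0    0    0
    E   0    0    0    4    0    0
    F  -4    0    0   -4   -2    0
    G   0    0    0    0    4    0
    H   0   -2    0    0    0    0

Candidate y = [0, 2, 3, 2, 2, 2, 1, 0]; check y·C column-wise:
  col t0: 2·0 + 3·0 + 2·4 + 2·0 + 2·-4 + 1·0 = 0
  col t1: 0·1 + 2·0 + 3·0 + 2·0 + 2·0 + 2·0 + 1·0 + 0·-2 = 0
  col t2: 2·0 + 3·-2 + 2·3 + 2·0 + 2·0 + 1·0 = 0
  col t3: 2·0 + 3·0 + 2·0 + 2·4 + 2·-4 + 1·0 = 0
  col t4: 2·0 + 3·0 + 2·0 + 2·0 + 2·-2 + 1·4 = 0
  col t5: 2·-3 + 3·2 + 2·0 + 2·0 + 2·0 + 1·0 = 0

y = (A:0, B:2, C:3, D:2, E:2, F:2, G:1, H:0)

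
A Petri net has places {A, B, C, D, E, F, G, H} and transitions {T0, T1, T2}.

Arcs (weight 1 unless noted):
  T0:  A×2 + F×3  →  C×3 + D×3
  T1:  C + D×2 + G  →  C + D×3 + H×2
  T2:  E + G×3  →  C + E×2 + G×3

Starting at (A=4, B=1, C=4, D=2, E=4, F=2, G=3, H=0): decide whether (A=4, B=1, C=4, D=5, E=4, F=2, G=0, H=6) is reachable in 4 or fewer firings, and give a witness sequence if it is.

step 1: fire T1:  (A=4, B=1, C=4, D=2, E=4, F=2, G=3, H=0) → (A=4, B=1, C=4, D=3, E=4, F=2, G=2, H=2)
step 2: fire T1:  (A=4, B=1, C=4, D=3, E=4, F=2, G=2, H=2) → (A=4, B=1, C=4, D=4, E=4, F=2, G=1, H=4)
step 3: fire T1:  (A=4, B=1, C=4, D=4, E=4, F=2, G=1, H=4) → (A=4, B=1, C=4, D=5, E=4, F=2, G=0, H=6)

YES — reachable via ⟨T1, T1, T1⟩ (3 firings)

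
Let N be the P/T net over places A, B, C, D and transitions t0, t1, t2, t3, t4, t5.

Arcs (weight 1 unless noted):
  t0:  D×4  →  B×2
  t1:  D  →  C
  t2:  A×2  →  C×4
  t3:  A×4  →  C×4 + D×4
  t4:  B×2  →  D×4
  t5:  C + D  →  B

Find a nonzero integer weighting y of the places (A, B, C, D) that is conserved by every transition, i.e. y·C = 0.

Incidence matrix C (rows=places, cols=transitions):
       t0   t1   t2   t3   t4   t5
    A   0    0   -2   -4    0    0
    B   2    0    0    0   -2    1
    C   0    1    4    4    0   -1
    D  -4   -1    0    4    4   -1

Candidate y = [2, 2, 1, 1]; check y·C column-wise:
  col t0: 2·0 + 2·2 + 1·0 + 1·-4 = 0
  col t1: 2·0 + 2·0 + 1·1 + 1·-1 = 0
  col t2: 2·-2 + 2·0 + 1·4 + 1·0 = 0
  col t3: 2·-4 + 2·0 + 1·4 + 1·4 = 0
  col t4: 2·0 + 2·-2 + 1·0 + 1·4 = 0
  col t5: 2·0 + 2·1 + 1·-1 + 1·-1 = 0

y = (A:2, B:2, C:1, D:1)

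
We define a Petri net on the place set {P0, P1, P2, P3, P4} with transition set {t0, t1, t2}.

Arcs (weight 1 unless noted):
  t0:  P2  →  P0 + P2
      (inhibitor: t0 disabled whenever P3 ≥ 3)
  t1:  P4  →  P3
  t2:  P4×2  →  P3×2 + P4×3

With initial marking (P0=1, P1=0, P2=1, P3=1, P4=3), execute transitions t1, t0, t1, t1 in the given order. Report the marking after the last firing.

(P0=2, P1=0, P2=1, P3=4, P4=0)

step 1: fire t1:  (P0=1, P1=0, P2=1, P3=1, P4=3) → (P0=1, P1=0, P2=1, P3=2, P4=2)
step 2: fire t0:  (P0=1, P1=0, P2=1, P3=2, P4=2) → (P0=2, P1=0, P2=1, P3=2, P4=2)
step 3: fire t1:  (P0=2, P1=0, P2=1, P3=2, P4=2) → (P0=2, P1=0, P2=1, P3=3, P4=1)
step 4: fire t1:  (P0=2, P1=0, P2=1, P3=3, P4=1) → (P0=2, P1=0, P2=1, P3=4, P4=0)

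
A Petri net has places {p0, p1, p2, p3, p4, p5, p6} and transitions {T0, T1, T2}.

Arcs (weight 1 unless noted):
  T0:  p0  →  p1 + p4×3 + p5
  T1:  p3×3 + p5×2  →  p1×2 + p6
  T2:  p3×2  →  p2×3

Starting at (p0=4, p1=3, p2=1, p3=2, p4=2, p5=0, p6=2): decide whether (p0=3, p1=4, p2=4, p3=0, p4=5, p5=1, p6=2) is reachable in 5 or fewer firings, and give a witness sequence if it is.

step 1: fire T0:  (p0=4, p1=3, p2=1, p3=2, p4=2, p5=0, p6=2) → (p0=3, p1=4, p2=1, p3=2, p4=5, p5=1, p6=2)
step 2: fire T2:  (p0=3, p1=4, p2=1, p3=2, p4=5, p5=1, p6=2) → (p0=3, p1=4, p2=4, p3=0, p4=5, p5=1, p6=2)

YES — reachable via ⟨T0, T2⟩ (2 firings)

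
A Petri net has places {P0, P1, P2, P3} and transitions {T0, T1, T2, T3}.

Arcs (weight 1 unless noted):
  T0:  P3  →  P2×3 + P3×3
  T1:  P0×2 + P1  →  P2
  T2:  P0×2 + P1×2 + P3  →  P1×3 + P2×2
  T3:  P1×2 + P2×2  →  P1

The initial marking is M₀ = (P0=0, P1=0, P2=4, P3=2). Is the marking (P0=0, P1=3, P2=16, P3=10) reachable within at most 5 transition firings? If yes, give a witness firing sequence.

NO — not reachable within 5 firings

depth 0: 1 marking
depth 1: 2 markings reached so far
depth 2: 3 markings reached so far
depth 3: 4 markings reached so far
depth 4: 5 markings reached so far
depth 5: 6 markings reached so far
target is not among the 6 markings reachable within 5 steps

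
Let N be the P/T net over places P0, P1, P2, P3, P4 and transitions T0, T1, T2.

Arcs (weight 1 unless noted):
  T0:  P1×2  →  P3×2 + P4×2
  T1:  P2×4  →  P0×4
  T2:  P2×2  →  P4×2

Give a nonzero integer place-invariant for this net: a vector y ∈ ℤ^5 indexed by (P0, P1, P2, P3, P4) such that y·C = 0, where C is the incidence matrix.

Incidence matrix C (rows=places, cols=transitions):
       T0   T1   T2
   P0   0    4    0
   P1  -2    0    0
   P2   0   -4   -2
   P3   2    0    0
   P4   2    0    2

Candidate y = [0, 1, 0, 1, 0]; check y·C column-wise:
  col T0: 1·-2 + 1·2 + 0·2 = 0
  col T1: 0·4 + 1·0 + 0·-4 + 1·0 = 0
  col T2: 1·0 + 0·-2 + 1·0 + 0·2 = 0

y = (P0:0, P1:1, P2:0, P3:1, P4:0)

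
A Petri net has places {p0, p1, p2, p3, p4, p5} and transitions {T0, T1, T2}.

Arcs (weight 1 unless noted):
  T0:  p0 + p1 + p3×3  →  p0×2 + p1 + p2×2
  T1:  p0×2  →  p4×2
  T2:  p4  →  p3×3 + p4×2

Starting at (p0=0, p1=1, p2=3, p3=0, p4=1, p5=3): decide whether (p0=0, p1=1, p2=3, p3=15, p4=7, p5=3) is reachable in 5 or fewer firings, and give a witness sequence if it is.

depth 0: 1 marking
depth 1: 2 markings reached so far
depth 2: 3 markings reached so far
depth 3: 4 markings reached so far
depth 4: 5 markings reached so far
depth 5: 6 markings reached so far
target is not among the 6 markings reachable within 5 steps

NO — not reachable within 5 firings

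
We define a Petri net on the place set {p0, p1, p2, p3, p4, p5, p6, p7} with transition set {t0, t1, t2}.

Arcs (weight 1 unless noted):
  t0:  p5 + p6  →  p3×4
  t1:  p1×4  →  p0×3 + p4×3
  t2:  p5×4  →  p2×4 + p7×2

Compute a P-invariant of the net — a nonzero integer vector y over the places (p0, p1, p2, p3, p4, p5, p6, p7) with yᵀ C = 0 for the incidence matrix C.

y = (p0:4, p1:3, p2:0, p3:0, p4:0, p5:0, p6:0, p7:0)

Incidence matrix C (rows=places, cols=transitions):
       t0   t1   t2
   p0   0    3    0
   p1   0   -4    0
   p2   0    0    4
   p3   4    0    0
   p4   0    3    0
   p5  -1    0   -4
   p6  -1    0    0
   p7   0    0    2

Candidate y = [4, 3, 0, 0, 0, 0, 0, 0]; check y·C column-wise:
  col t0: 4·0 + 3·0 + 0·4 + 0·-1 + 0·-1 = 0
  col t1: 4·3 + 3·-4 + 0·3 = 0
  col t2: 4·0 + 3·0 + 0·4 + 0·-4 + 0·2 = 0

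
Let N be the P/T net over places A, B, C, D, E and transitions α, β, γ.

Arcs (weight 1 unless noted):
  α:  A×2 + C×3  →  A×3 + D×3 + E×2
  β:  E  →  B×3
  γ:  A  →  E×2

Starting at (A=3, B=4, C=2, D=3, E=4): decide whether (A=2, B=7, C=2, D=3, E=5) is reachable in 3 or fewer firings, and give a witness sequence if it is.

YES — reachable via ⟨β, γ⟩ (2 firings)

step 1: fire β:  (A=3, B=4, C=2, D=3, E=4) → (A=3, B=7, C=2, D=3, E=3)
step 2: fire γ:  (A=3, B=7, C=2, D=3, E=3) → (A=2, B=7, C=2, D=3, E=5)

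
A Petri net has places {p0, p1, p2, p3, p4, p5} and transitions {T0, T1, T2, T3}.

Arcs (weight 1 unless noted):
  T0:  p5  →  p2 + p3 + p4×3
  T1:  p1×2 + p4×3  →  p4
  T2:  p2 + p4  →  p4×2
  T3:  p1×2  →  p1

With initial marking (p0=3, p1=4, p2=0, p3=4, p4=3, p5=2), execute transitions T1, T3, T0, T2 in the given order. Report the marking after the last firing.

step 1: fire T1:  (p0=3, p1=4, p2=0, p3=4, p4=3, p5=2) → (p0=3, p1=2, p2=0, p3=4, p4=1, p5=2)
step 2: fire T3:  (p0=3, p1=2, p2=0, p3=4, p4=1, p5=2) → (p0=3, p1=1, p2=0, p3=4, p4=1, p5=2)
step 3: fire T0:  (p0=3, p1=1, p2=0, p3=4, p4=1, p5=2) → (p0=3, p1=1, p2=1, p3=5, p4=4, p5=1)
step 4: fire T2:  (p0=3, p1=1, p2=1, p3=5, p4=4, p5=1) → (p0=3, p1=1, p2=0, p3=5, p4=5, p5=1)

(p0=3, p1=1, p2=0, p3=5, p4=5, p5=1)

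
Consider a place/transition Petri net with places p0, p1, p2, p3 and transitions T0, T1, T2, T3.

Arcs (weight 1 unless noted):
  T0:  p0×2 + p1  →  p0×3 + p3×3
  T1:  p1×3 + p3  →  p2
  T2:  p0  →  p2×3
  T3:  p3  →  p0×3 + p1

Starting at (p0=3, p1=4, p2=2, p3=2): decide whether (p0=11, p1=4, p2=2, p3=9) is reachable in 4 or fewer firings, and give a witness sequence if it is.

depth 0: 1 marking
depth 1: 5 markings reached so far
depth 2: 14 markings reached so far
depth 3: 27 markings reached so far
depth 4: 45 markings reached so far
target is not among the 45 markings reachable within 4 steps

NO — not reachable within 4 firings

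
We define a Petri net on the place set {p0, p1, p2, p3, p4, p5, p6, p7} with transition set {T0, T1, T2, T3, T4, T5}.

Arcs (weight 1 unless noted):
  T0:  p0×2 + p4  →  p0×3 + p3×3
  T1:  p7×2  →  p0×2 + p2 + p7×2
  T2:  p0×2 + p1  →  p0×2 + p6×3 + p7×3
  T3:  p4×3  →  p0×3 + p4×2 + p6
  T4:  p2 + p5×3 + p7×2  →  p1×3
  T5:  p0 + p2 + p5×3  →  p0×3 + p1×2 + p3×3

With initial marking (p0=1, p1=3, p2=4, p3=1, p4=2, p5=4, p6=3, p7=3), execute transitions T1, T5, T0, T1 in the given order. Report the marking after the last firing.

(p0=8, p1=5, p2=5, p3=7, p4=1, p5=1, p6=3, p7=3)

step 1: fire T1:  (p0=1, p1=3, p2=4, p3=1, p4=2, p5=4, p6=3, p7=3) → (p0=3, p1=3, p2=5, p3=1, p4=2, p5=4, p6=3, p7=3)
step 2: fire T5:  (p0=3, p1=3, p2=5, p3=1, p4=2, p5=4, p6=3, p7=3) → (p0=5, p1=5, p2=4, p3=4, p4=2, p5=1, p6=3, p7=3)
step 3: fire T0:  (p0=5, p1=5, p2=4, p3=4, p4=2, p5=1, p6=3, p7=3) → (p0=6, p1=5, p2=4, p3=7, p4=1, p5=1, p6=3, p7=3)
step 4: fire T1:  (p0=6, p1=5, p2=4, p3=7, p4=1, p5=1, p6=3, p7=3) → (p0=8, p1=5, p2=5, p3=7, p4=1, p5=1, p6=3, p7=3)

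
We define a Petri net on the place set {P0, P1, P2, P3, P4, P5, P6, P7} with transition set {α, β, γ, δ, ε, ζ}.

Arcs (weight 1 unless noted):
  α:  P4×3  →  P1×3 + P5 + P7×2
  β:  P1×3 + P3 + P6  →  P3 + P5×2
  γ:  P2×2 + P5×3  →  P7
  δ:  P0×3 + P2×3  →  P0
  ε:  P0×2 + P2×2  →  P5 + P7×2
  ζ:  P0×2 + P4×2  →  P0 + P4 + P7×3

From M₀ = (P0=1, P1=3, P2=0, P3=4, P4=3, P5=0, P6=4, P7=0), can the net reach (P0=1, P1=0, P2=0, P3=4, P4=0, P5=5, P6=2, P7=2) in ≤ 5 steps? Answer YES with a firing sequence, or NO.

step 1: fire α:  (P0=1, P1=3, P2=0, P3=4, P4=3, P5=0, P6=4, P7=0) → (P0=1, P1=6, P2=0, P3=4, P4=0, P5=1, P6=4, P7=2)
step 2: fire β:  (P0=1, P1=6, P2=0, P3=4, P4=0, P5=1, P6=4, P7=2) → (P0=1, P1=3, P2=0, P3=4, P4=0, P5=3, P6=3, P7=2)
step 3: fire β:  (P0=1, P1=3, P2=0, P3=4, P4=0, P5=3, P6=3, P7=2) → (P0=1, P1=0, P2=0, P3=4, P4=0, P5=5, P6=2, P7=2)

YES — reachable via ⟨α, β, β⟩ (3 firings)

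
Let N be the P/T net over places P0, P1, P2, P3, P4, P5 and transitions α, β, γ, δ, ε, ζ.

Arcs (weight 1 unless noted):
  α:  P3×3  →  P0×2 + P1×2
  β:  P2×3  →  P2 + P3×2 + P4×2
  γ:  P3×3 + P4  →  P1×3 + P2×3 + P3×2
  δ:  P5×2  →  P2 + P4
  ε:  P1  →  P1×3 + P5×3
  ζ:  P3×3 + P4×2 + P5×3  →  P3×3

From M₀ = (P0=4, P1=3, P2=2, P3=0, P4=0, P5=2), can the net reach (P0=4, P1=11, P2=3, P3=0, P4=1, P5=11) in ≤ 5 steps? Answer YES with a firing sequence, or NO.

NO — not reachable within 5 firings

depth 0: 1 marking
depth 1: 3 markings reached so far
depth 2: 6 markings reached so far
depth 3: 10 markings reached so far
depth 4: 15 markings reached so far
depth 5: 21 markings reached so far
target is not among the 21 markings reachable within 5 steps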